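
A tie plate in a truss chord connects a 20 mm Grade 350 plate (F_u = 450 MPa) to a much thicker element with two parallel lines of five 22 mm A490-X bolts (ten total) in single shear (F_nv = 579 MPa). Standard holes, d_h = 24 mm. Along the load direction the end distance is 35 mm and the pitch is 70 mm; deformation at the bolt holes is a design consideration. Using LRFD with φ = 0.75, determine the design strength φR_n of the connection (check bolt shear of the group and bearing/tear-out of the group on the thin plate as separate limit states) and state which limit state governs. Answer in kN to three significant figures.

1650 kN (bolt shear governs)

Bolt shear: A_b = π·22²/4 = 380.1 mm²; R_n = 579 × 380.1 × 10 × 1 / 1000 = 2201 kN → 0.75 × 2201 = 1650 kN.
Bearing (1.2 l_c t F_u ≤ 2.4 d t F_u): upper limit = 2.4·22·20·450 / 1000 = 475.2 kN.
  Edge l_c = 35 − 24/2 = 23 → r_n = 248.4 kN; interior l_c = 70 − 24 = 46 → r_n = 475.2 kN.
  R_n,bearing = 2·248.4 + 8·475.2 = 4298 kN → 0.75 × 4298 = 3220 kN.
Bolt shear governs: 1650 kN.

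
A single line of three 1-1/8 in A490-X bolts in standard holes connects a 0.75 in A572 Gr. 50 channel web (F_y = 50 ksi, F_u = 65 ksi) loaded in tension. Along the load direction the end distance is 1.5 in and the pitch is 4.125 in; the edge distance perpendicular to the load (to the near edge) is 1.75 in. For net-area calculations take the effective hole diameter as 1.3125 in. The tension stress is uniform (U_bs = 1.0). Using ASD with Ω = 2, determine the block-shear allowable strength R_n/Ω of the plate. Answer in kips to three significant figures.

Shear plane L_v = 1.5 + 2·4.125 = 9.75 in; A_gv = 9.75 × 0.75 = 7.312 in².
A_nv = (9.75 − 2.5·1.3125) × 0.75 = 4.852 in².
A_nt = (1.75 − 0.5·1.3125) × 0.75 = 0.8203 in².
0.6 F_u A_nv = 189.2 kips; 0.6 F_y A_gv = 219.4 kips → shear rupture governs the shear term.
R_n = 189.2 + 1.0 × 65 × 0.8203 = 242.5 kips.
Allowable strength R_n/Ω = 242.5 / 2 = 121 kips.

121 kips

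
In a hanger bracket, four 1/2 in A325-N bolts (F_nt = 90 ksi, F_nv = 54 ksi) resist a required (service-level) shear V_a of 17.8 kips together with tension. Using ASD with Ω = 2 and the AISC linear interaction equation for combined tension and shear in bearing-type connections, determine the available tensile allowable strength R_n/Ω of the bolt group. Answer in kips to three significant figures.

A_b = π·0.5²/4 = 0.1963 in²; f_rv = 17.8 / (4 × 0.1963) = 22.66 ksi.
F'_nt = 1.3 F_nt − (Ω F_nt / F_nv) f_rv = 1.3·90 − (2·90/54)·22.66 = 41.45 ksi, capped at F_nt → F'_nt = 41.45 ksi.
R_n = F'_nt · A_b · n = 41.45 × 0.1963 × 4 = 32.56 kips.
Allowable strength R_n/Ω = 32.56 / 2 = 16.3 kips.

16.3 kips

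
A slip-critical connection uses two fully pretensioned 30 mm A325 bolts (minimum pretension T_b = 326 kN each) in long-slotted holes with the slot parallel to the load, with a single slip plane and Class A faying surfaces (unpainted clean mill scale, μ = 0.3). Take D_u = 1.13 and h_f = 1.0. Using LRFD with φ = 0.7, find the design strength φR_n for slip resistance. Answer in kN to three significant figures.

R_n = μ · D_u · h_f · T_b · n_s · n_b = 0.3 × 1.13 × 1.0 × 326 × 1 × 2 = 221 kN.
Design strength φR_n = 0.7 × 221 = 155 kN.

155 kN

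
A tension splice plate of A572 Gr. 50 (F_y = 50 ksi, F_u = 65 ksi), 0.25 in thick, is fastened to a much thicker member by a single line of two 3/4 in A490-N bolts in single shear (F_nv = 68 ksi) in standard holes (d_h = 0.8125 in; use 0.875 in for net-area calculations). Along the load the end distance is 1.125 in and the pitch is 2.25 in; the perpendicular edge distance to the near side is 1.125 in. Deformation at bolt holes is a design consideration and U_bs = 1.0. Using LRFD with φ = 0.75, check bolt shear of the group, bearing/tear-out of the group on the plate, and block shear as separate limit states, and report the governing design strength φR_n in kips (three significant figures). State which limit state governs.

23.5 kips (block shear governs)

Bolt shear: A_b = π·0.75²/4 = 0.4418 in²; R_n = 68 × 0.4418 × 2 × 1 = 60.08 kips → 0.75 × 60.08 = 45.1 kips.
Bearing: edge l_c = 0.7188, r_n = 14.02 kips; interior l_c = 1.438, r_n = 28.03 kips; R_n = 14.02 + 1·28.03 = 42.05 kips → 31.5 kips.
Block shear: A_gv = 0.8438, A_nv = 0.5156, A_nt = 0.1719 in²; R_n = min(0.6F_uA_nv, 0.6F_yA_gv) + U_bs·F_u·A_nt = 31.28 kips → 23.5 kips.
Block shear governs: 23.5 kips.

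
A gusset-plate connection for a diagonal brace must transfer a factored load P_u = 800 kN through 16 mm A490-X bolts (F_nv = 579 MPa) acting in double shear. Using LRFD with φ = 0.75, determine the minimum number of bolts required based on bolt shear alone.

A_b = π·16²/4 = 201.1 mm².
Per-bolt design strength φR_n = 0.75 × 579 × 201.1 × 2 / 1000 = 174.6 kN.
n ≥ 800 / 174.6 = 4.581 → use 5 bolts.

5 bolts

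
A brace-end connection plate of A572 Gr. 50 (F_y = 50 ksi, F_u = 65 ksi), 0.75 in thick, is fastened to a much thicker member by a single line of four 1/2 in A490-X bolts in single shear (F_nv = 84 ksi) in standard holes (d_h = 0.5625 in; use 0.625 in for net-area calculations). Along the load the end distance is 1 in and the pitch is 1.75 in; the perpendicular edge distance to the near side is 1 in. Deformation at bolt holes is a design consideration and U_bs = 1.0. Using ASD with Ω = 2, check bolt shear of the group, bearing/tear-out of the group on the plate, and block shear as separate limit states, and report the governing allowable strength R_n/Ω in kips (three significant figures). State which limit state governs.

Bolt shear: A_b = π·0.5²/4 = 0.1963 in²; R_n = 84 × 0.1963 × 4 × 1 = 65.97 kips → 65.97 / 2 = 33 kips.
Bearing: edge l_c = 0.7188, r_n = 42.05 kips; interior l_c = 1.188, r_n = 58.5 kips; R_n = 42.05 + 3·58.5 = 217.5 kips → 109 kips.
Block shear: A_gv = 4.688, A_nv = 3.047, A_nt = 0.5156 in²; R_n = min(0.6F_uA_nv, 0.6F_yA_gv) + U_bs·F_u·A_nt = 152.3 kips → 76.2 kips.
Bolt shear governs: 33 kips.

33 kips (bolt shear governs)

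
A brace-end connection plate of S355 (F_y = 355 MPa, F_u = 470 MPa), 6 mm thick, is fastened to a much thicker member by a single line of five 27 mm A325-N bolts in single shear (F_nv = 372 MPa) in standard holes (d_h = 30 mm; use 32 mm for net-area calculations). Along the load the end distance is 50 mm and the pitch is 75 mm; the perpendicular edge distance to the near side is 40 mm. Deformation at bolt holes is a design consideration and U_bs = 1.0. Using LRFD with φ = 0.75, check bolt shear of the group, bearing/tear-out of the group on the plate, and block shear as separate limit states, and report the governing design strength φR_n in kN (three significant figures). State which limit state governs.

312 kN (block shear governs)

Bolt shear: A_b = π·27²/4 = 572.6 mm²; R_n = 372 × 572.6 × 5 × 1 / 1000 = 1065 kN → 0.75 × 1065 = 799 kN.
Bearing: edge l_c = 35, r_n = 118.4 kN; interior l_c = 45, r_n = 152.3 kN; R_n = 118.4 + 4·152.3 = 727.6 kN → 546 kN.
Block shear: A_gv = 2100, A_nv = 1236, A_nt = 144 mm²; R_n = min(0.6F_uA_nv, 0.6F_yA_gv) + U_bs·F_u·A_nt = 416.2 kN → 312 kN.
Block shear governs: 312 kN.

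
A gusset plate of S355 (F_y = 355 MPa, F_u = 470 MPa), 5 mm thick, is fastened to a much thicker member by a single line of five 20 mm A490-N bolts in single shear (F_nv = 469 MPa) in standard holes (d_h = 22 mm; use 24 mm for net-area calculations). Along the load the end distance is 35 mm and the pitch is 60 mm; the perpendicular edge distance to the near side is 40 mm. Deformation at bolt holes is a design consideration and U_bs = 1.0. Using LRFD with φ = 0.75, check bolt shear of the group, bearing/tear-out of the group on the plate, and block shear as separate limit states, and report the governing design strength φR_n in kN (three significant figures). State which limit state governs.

Bolt shear: A_b = π·20²/4 = 314.2 mm²; R_n = 469 × 314.2 × 5 × 1 / 1000 = 736.7 kN → 0.75 × 736.7 = 553 kN.
Bearing: edge l_c = 24, r_n = 67.68 kN; interior l_c = 38, r_n = 107.2 kN; R_n = 67.68 + 4·107.2 = 496.3 kN → 372 kN.
Block shear: A_gv = 1375, A_nv = 835, A_nt = 140 mm²; R_n = min(0.6F_uA_nv, 0.6F_yA_gv) + U_bs·F_u·A_nt = 301.3 kN → 226 kN.
Block shear governs: 226 kN.

226 kN (block shear governs)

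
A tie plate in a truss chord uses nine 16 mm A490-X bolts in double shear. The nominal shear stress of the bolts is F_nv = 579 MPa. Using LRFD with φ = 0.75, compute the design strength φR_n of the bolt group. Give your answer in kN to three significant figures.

A_b = π × 16² / 4 = 201.1 mm².
R_n = F_nv · A_b · n · n_s = 579 × 201.1 × 9 × 2 / 1000 = 2095 kN.
Design strength φR_n = 0.75 × 2095 = 1570 kN.

1570 kN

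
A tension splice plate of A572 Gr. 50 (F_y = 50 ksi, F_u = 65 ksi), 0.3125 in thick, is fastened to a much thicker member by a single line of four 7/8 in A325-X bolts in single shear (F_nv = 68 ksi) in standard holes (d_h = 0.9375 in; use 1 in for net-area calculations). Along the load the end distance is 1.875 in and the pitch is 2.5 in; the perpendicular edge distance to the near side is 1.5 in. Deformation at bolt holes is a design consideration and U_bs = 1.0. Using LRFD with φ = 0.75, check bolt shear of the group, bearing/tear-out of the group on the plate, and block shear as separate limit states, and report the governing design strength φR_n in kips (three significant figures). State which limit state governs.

68.9 kips (block shear governs)

Bolt shear: A_b = π·0.875²/4 = 0.6013 in²; R_n = 68 × 0.6013 × 4 × 1 = 163.6 kips → 0.75 × 163.6 = 123 kips.
Bearing: edge l_c = 1.406, r_n = 34.28 kips; interior l_c = 1.562, r_n = 38.09 kips; R_n = 34.28 + 3·38.09 = 148.5 kips → 111 kips.
Block shear: A_gv = 2.93, A_nv = 1.836, A_nt = 0.3125 in²; R_n = min(0.6F_uA_nv, 0.6F_yA_gv) + U_bs·F_u·A_nt = 91.91 kips → 68.9 kips.
Block shear governs: 68.9 kips.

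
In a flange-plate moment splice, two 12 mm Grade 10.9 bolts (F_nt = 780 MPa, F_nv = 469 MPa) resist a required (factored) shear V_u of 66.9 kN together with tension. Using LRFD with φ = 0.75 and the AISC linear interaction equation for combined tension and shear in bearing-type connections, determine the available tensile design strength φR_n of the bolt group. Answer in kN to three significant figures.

A_b = π·12²/4 = 113.1 mm²; f_rv = 66.9 × 1000 / (2 × 113.1) = 295.8 MPa.
F'_nt = 1.3 F_nt − (F_nt / φF_nv) f_rv = 1.3·780 − (780/(0.75·469))·295.8 = 358.2 MPa, capped at F_nt → F'_nt = 358.2 MPa.
R_n = F'_nt · A_b · n = 358.2 × 113.1 × 2 / 1000 = 81.01 kN.
Design strength φR_n = 0.75 × 81.01 = 60.8 kN.

60.8 kN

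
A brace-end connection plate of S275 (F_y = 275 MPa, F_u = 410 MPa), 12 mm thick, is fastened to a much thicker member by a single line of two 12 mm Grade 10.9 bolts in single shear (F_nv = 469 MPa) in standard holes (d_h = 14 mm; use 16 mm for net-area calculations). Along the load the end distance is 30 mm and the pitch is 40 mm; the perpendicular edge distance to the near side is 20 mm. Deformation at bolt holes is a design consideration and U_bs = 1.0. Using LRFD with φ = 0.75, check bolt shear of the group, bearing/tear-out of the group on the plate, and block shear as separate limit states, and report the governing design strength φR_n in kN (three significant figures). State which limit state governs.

Bolt shear: A_b = π·12²/4 = 113.1 mm²; R_n = 469 × 113.1 × 2 × 1 / 1000 = 106.1 kN → 0.75 × 106.1 = 79.6 kN.
Bearing: edge l_c = 23, r_n = 135.8 kN; interior l_c = 26, r_n = 141.7 kN; R_n = 135.8 + 1·141.7 = 277.5 kN → 208 kN.
Block shear: A_gv = 840, A_nv = 552, A_nt = 144 mm²; R_n = min(0.6F_uA_nv, 0.6F_yA_gv) + U_bs·F_u·A_nt = 194.8 kN → 146 kN.
Bolt shear governs: 79.6 kN.

79.6 kN (bolt shear governs)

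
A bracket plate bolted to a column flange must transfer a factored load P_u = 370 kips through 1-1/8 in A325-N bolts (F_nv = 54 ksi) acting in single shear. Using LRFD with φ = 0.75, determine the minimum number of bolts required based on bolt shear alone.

A_b = π·1.125²/4 = 0.994 in².
Per-bolt design strength φR_n = 0.75 × 54 × 0.994 × 1 = 40.26 kips.
n ≥ 370 / 40.26 = 9.191 → use 10 bolts.

10 bolts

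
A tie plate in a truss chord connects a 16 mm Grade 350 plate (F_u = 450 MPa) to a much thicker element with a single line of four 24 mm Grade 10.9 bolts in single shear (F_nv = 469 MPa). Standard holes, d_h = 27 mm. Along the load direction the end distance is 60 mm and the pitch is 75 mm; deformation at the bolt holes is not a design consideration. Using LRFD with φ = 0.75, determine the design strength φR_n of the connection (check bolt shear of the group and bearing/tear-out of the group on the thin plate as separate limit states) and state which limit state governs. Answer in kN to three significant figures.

Bolt shear: A_b = π·24²/4 = 452.4 mm²; R_n = 469 × 452.4 × 4 × 1 / 1000 = 848.7 kN → 0.75 × 848.7 = 637 kN.
Bearing (1.5 l_c t F_u ≤ 3.0 d t F_u): upper limit = 3.0·24·16·450 / 1000 = 518.4 kN.
  Edge l_c = 60 − 27/2 = 46.5 → r_n = 502.2 kN; interior l_c = 75 − 27 = 48 → r_n = 518.4 kN.
  R_n,bearing = 1·502.2 + 3·518.4 = 2057 kN → 0.75 × 2057 = 1540 kN.
Bolt shear governs: 637 kN.

637 kN (bolt shear governs)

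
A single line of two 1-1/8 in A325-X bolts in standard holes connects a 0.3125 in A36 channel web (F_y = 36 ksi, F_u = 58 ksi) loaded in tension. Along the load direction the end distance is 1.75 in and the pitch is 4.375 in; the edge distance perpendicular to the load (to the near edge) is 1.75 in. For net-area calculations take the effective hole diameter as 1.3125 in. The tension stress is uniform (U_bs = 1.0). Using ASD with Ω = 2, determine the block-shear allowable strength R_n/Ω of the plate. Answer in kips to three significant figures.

Shear plane L_v = 1.75 + 1·4.375 = 6.125 in; A_gv = 6.125 × 0.3125 = 1.914 in².
A_nv = (6.125 − 1.5·1.3125) × 0.3125 = 1.299 in².
A_nt = (1.75 − 0.5·1.3125) × 0.3125 = 0.3418 in².
0.6 F_u A_nv = 45.2 kips; 0.6 F_y A_gv = 41.34 kips → shear yielding governs the shear term.
R_n = 41.34 + 1.0 × 58 × 0.3418 = 61.17 kips.
Allowable strength R_n/Ω = 61.17 / 2 = 30.6 kips.

30.6 kips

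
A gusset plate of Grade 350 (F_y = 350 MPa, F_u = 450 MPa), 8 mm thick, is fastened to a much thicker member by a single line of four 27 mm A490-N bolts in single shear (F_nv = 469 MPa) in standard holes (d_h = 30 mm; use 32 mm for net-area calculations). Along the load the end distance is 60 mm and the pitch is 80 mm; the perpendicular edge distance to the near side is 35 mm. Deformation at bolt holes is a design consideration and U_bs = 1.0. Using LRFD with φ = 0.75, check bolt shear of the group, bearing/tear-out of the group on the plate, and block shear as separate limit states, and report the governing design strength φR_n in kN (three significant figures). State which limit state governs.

356 kN (block shear governs)

Bolt shear: A_b = π·27²/4 = 572.6 mm²; R_n = 469 × 572.6 × 4 × 1 / 1000 = 1074 kN → 0.75 × 1074 = 806 kN.
Bearing: edge l_c = 45, r_n = 194.4 kN; interior l_c = 50, r_n = 216 kN; R_n = 194.4 + 3·216 = 842.4 kN → 632 kN.
Block shear: A_gv = 2400, A_nv = 1504, A_nt = 152 mm²; R_n = min(0.6F_uA_nv, 0.6F_yA_gv) + U_bs·F_u·A_nt = 474.5 kN → 356 kN.
Block shear governs: 356 kN.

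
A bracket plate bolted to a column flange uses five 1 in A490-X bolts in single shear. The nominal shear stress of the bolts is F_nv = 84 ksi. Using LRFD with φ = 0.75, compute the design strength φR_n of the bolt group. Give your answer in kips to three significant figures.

A_b = π × 1² / 4 = 0.7854 in².
R_n = F_nv · A_b · n · n_s = 84 × 0.7854 × 5 × 1 = 329.9 kips.
Design strength φR_n = 0.75 × 329.9 = 247 kips.

247 kips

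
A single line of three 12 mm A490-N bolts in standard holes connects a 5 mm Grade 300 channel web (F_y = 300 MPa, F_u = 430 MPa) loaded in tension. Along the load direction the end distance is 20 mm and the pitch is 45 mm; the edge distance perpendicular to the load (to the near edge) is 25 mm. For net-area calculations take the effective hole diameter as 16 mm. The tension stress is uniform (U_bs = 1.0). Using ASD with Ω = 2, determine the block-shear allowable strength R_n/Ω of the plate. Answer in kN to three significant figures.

Shear plane L_v = 20 + 2·45 = 110 mm; A_gv = 110 × 5 = 550 mm².
A_nv = (110 − 2.5·16) × 5 = 350 mm².
A_nt = (25 − 0.5·16) × 5 = 85 mm².
0.6 F_u A_nv = 90.3 kN; 0.6 F_y A_gv = 99 kN → shear rupture governs the shear term.
R_n = 90.3 + 1.0 × 430 × 85 / 1000 = 126.8 kN.
Allowable strength R_n/Ω = 126.8 / 2 = 63.4 kN.

63.4 kN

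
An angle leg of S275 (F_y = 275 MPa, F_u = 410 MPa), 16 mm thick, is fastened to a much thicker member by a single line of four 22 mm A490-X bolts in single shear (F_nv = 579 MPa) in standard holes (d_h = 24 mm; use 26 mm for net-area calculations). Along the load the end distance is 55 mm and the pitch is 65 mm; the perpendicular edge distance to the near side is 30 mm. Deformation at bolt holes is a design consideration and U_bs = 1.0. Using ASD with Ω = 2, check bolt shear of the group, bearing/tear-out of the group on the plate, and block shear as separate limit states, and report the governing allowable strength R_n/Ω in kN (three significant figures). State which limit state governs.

369 kN (block shear governs)

Bolt shear: A_b = π·22²/4 = 380.1 mm²; R_n = 579 × 380.1 × 4 × 1 / 1000 = 880.4 kN → 880.4 / 2 = 440 kN.
Bearing: edge l_c = 43, r_n = 338.5 kN; interior l_c = 41, r_n = 322.8 kN; R_n = 338.5 + 3·322.8 = 1307 kN → 653 kN.
Block shear: A_gv = 4000, A_nv = 2544, A_nt = 272 mm²; R_n = min(0.6F_uA_nv, 0.6F_yA_gv) + U_bs·F_u·A_nt = 737.3 kN → 369 kN.
Block shear governs: 369 kN.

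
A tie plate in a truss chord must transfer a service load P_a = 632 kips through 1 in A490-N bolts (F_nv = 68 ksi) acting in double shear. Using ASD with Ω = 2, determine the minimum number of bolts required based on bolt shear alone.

A_b = π·1²/4 = 0.7854 in².
Per-bolt allowable strength R_n/Ω = 68 × 0.7854 × 2 / 2 = 53.41 kips.
n ≥ 632 / 53.41 = 11.83 → use 12 bolts.

12 bolts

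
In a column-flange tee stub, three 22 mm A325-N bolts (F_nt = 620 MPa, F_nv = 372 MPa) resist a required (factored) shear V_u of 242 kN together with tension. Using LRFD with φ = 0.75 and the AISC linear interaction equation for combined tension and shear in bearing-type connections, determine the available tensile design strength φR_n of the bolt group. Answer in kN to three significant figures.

A_b = π·22²/4 = 380.1 mm²; f_rv = 242 × 1000 / (3 × 380.1) = 212.2 MPa.
F'_nt = 1.3 F_nt − (F_nt / φF_nv) f_rv = 1.3·620 − (620/(0.75·372))·212.2 = 334.4 MPa, capped at F_nt → F'_nt = 334.4 MPa.
R_n = F'_nt · A_b · n = 334.4 × 380.1 × 3 / 1000 = 381.4 kN.
Design strength φR_n = 0.75 × 381.4 = 286 kN.

286 kN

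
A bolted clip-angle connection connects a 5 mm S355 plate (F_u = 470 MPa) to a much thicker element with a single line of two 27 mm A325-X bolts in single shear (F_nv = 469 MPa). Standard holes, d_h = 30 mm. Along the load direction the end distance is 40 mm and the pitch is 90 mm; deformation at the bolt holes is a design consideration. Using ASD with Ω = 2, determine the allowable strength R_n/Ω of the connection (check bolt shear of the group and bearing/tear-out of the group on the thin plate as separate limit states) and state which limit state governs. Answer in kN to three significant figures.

Bolt shear: A_b = π·27²/4 = 572.6 mm²; R_n = 469 × 572.6 × 2 × 1 / 1000 = 537.1 kN → 537.1 / 2 = 269 kN.
Bearing (1.2 l_c t F_u ≤ 2.4 d t F_u): upper limit = 2.4·27·5·470 / 1000 = 152.3 kN.
  Edge l_c = 40 − 30/2 = 25 → r_n = 70.5 kN; interior l_c = 90 − 30 = 60 → r_n = 152.3 kN.
  R_n,bearing = 1·70.5 + 1·152.3 = 222.8 kN → 222.8 / 2 = 111 kN.
Bearing governs: 111 kN.

111 kN (bearing governs)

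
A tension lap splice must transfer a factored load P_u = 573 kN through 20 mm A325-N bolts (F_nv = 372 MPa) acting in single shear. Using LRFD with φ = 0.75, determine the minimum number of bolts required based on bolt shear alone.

7 bolts

A_b = π·20²/4 = 314.2 mm².
Per-bolt design strength φR_n = 0.75 × 372 × 314.2 × 1 / 1000 = 87.65 kN.
n ≥ 573 / 87.65 = 6.537 → use 7 bolts.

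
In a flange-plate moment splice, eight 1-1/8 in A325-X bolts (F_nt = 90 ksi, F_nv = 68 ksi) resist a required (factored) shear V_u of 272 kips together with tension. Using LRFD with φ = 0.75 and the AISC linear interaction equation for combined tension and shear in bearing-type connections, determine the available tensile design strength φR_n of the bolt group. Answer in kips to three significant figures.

338 kips

A_b = π·1.125²/4 = 0.994 in²; f_rv = 272 / (8 × 0.994) = 34.2 ksi.
F'_nt = 1.3 F_nt − (F_nt / φF_nv) f_rv = 1.3·90 − (90/(0.75·68))·34.2 = 56.64 ksi, capped at F_nt → F'_nt = 56.64 ksi.
R_n = F'_nt · A_b · n = 56.64 × 0.994 × 8 = 450.4 kips.
Design strength φR_n = 0.75 × 450.4 = 338 kips.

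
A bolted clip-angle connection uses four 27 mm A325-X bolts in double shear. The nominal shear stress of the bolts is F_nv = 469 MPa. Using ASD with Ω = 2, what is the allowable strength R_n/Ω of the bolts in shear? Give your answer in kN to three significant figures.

1070 kN

A_b = π × 27² / 4 = 572.6 mm².
R_n = F_nv · A_b · n · n_s = 469 × 572.6 × 4 × 2 / 1000 = 2148 kN.
Allowable strength R_n/Ω = 2148 / 2 = 1070 kN.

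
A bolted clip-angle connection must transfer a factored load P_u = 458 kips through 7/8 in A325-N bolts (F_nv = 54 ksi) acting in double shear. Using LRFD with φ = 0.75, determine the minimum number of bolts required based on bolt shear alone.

10 bolts

A_b = π·0.875²/4 = 0.6013 in².
Per-bolt design strength φR_n = 0.75 × 54 × 0.6013 × 2 = 48.71 kips.
n ≥ 458 / 48.71 = 9.403 → use 10 bolts.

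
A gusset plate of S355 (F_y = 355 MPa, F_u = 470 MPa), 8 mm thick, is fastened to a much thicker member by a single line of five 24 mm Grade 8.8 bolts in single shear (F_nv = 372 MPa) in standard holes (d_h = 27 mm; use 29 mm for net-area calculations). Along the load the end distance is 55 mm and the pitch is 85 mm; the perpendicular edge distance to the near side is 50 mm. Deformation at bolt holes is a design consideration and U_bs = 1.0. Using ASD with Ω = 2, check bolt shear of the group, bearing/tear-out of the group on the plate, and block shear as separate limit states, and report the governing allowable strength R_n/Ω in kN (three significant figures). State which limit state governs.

365 kN (block shear governs)

Bolt shear: A_b = π·24²/4 = 452.4 mm²; R_n = 372 × 452.4 × 5 × 1 / 1000 = 841.4 kN → 841.4 / 2 = 421 kN.
Bearing: edge l_c = 41.5, r_n = 187.2 kN; interior l_c = 58, r_n = 216.6 kN; R_n = 187.2 + 4·216.6 = 1054 kN → 527 kN.
Block shear: A_gv = 3160, A_nv = 2116, A_nt = 284 mm²; R_n = min(0.6F_uA_nv, 0.6F_yA_gv) + U_bs·F_u·A_nt = 730.2 kN → 365 kN.
Block shear governs: 365 kN.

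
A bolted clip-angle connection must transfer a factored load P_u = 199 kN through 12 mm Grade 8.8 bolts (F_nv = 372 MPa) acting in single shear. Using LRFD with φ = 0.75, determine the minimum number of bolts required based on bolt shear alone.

7 bolts

A_b = π·12²/4 = 113.1 mm².
Per-bolt design strength φR_n = 0.75 × 372 × 113.1 × 1 / 1000 = 31.55 kN.
n ≥ 199 / 31.55 = 6.307 → use 7 bolts.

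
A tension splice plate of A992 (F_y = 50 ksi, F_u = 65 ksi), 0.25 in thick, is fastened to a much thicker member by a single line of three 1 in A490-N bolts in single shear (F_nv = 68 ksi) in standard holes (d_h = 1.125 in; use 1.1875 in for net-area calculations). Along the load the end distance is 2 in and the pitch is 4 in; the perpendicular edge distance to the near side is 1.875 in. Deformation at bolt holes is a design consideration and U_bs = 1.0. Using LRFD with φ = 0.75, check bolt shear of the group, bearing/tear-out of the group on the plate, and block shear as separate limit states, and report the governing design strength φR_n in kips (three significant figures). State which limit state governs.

Bolt shear: A_b = π·1²/4 = 0.7854 in²; R_n = 68 × 0.7854 × 3 × 1 = 160.2 kips → 0.75 × 160.2 = 120 kips.
Bearing: edge l_c = 1.438, r_n = 28.03 kips; interior l_c = 2.875, r_n = 39 kips; R_n = 28.03 + 2·39 = 106 kips → 79.5 kips.
Block shear: A_gv = 2.5, A_nv = 1.758, A_nt = 0.3203 in²; R_n = min(0.6F_uA_nv, 0.6F_yA_gv) + U_bs·F_u·A_nt = 89.38 kips → 67 kips.
Block shear governs: 67 kips.

67 kips (block shear governs)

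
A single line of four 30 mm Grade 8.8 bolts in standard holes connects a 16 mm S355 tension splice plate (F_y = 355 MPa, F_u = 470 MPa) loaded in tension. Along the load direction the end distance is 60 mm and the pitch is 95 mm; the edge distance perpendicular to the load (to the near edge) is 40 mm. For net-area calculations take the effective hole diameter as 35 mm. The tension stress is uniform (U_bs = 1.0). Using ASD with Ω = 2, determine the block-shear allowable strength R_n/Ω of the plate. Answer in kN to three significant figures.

587 kN

Shear plane L_v = 60 + 3·95 = 345 mm; A_gv = 345 × 16 = 5520 mm².
A_nv = (345 − 3.5·35) × 16 = 3560 mm².
A_nt = (40 − 0.5·35) × 16 = 360 mm².
0.6 F_u A_nv = 1004 kN; 0.6 F_y A_gv = 1176 kN → shear rupture governs the shear term.
R_n = 1004 + 1.0 × 470 × 360 / 1000 = 1173 kN.
Allowable strength R_n/Ω = 1173 / 2 = 587 kN.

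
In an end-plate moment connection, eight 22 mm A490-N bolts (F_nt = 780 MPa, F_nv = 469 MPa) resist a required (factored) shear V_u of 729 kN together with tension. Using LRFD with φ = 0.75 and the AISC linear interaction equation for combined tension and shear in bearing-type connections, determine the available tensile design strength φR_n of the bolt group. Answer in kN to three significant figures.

A_b = π·22²/4 = 380.1 mm²; f_rv = 729 × 1000 / (8 × 380.1) = 239.7 MPa.
F'_nt = 1.3 F_nt − (F_nt / φF_nv) f_rv = 1.3·780 − (780/(0.75·469))·239.7 = 482.4 MPa, capped at F_nt → F'_nt = 482.4 MPa.
R_n = F'_nt · A_b · n = 482.4 × 380.1 × 8 / 1000 = 1467 kN.
Design strength φR_n = 0.75 × 1467 = 1100 kN.

1100 kN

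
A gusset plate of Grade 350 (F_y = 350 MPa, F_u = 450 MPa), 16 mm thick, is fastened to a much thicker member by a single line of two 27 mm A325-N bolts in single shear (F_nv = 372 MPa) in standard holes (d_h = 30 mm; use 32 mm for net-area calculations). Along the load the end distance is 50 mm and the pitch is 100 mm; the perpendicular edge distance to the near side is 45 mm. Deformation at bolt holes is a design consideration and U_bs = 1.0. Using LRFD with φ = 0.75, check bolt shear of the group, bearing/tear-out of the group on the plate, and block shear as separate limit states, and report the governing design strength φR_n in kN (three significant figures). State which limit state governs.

319 kN (bolt shear governs)

Bolt shear: A_b = π·27²/4 = 572.6 mm²; R_n = 372 × 572.6 × 2 × 1 / 1000 = 426 kN → 0.75 × 426 = 319 kN.
Bearing: edge l_c = 35, r_n = 302.4 kN; interior l_c = 70, r_n = 466.6 kN; R_n = 302.4 + 1·466.6 = 769 kN → 577 kN.
Block shear: A_gv = 2400, A_nv = 1632, A_nt = 464 mm²; R_n = min(0.6F_uA_nv, 0.6F_yA_gv) + U_bs·F_u·A_nt = 649.4 kN → 487 kN.
Bolt shear governs: 319 kN.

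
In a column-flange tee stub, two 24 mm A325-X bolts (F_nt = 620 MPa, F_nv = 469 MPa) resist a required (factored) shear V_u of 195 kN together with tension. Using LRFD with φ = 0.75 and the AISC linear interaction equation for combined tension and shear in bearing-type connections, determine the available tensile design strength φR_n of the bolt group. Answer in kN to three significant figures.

A_b = π·24²/4 = 452.4 mm²; f_rv = 195 × 1000 / (2 × 452.4) = 215.5 MPa.
F'_nt = 1.3 F_nt − (F_nt / φF_nv) f_rv = 1.3·620 − (620/(0.75·469))·215.5 = 426.1 MPa, capped at F_nt → F'_nt = 426.1 MPa.
R_n = F'_nt · A_b · n = 426.1 × 452.4 × 2 / 1000 = 385.5 kN.
Design strength φR_n = 0.75 × 385.5 = 289 kN.

289 kN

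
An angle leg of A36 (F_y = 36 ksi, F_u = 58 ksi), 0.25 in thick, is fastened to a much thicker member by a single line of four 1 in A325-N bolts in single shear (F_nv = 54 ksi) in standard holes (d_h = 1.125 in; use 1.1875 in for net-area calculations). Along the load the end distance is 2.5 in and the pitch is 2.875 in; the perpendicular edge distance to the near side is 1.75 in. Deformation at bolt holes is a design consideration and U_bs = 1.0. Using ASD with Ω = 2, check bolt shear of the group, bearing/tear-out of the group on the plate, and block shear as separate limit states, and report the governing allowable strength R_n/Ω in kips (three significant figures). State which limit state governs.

38.4 kips (block shear governs)

Bolt shear: A_b = π·1²/4 = 0.7854 in²; R_n = 54 × 0.7854 × 4 × 1 = 169.6 kips → 169.6 / 2 = 84.8 kips.
Bearing: edge l_c = 1.938, r_n = 33.71 kips; interior l_c = 1.75, r_n = 30.45 kips; R_n = 33.71 + 3·30.45 = 125.1 kips → 62.5 kips.
Block shear: A_gv = 2.781, A_nv = 1.742, A_nt = 0.2891 in²; R_n = min(0.6F_uA_nv, 0.6F_yA_gv) + U_bs·F_u·A_nt = 76.84 kips → 38.4 kips.
Block shear governs: 38.4 kips.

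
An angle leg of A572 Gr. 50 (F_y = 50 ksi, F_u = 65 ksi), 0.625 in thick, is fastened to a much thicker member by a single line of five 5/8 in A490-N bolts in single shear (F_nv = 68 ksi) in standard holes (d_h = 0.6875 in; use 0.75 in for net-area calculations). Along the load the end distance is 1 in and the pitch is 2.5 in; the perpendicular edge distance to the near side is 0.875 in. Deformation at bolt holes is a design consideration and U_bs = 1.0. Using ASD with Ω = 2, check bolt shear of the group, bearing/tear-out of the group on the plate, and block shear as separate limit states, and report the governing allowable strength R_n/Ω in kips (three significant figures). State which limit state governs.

52.2 kips (bolt shear governs)

Bolt shear: A_b = π·0.625²/4 = 0.3068 in²; R_n = 68 × 0.3068 × 5 × 1 = 104.3 kips → 104.3 / 2 = 52.2 kips.
Bearing: edge l_c = 0.6562, r_n = 31.99 kips; interior l_c = 1.812, r_n = 60.94 kips; R_n = 31.99 + 4·60.94 = 275.7 kips → 138 kips.
Block shear: A_gv = 6.875, A_nv = 4.766, A_nt = 0.3125 in²; R_n = min(0.6F_uA_nv, 0.6F_yA_gv) + U_bs·F_u·A_nt = 206.2 kips → 103 kips.
Bolt shear governs: 52.2 kips.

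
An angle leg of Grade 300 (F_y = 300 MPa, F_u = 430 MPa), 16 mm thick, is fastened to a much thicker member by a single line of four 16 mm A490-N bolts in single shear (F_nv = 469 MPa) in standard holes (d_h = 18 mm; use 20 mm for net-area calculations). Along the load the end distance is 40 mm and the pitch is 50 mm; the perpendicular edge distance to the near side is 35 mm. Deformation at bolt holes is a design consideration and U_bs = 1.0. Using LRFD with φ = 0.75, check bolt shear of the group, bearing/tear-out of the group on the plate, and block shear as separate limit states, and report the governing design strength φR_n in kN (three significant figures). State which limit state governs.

Bolt shear: A_b = π·16²/4 = 201.1 mm²; R_n = 469 × 201.1 × 4 × 1 / 1000 = 377.2 kN → 0.75 × 377.2 = 283 kN.
Bearing: edge l_c = 31, r_n = 255.9 kN; interior l_c = 32, r_n = 264.2 kN; R_n = 255.9 + 3·264.2 = 1049 kN → 786 kN.
Block shear: A_gv = 3040, A_nv = 1920, A_nt = 400 mm²; R_n = min(0.6F_uA_nv, 0.6F_yA_gv) + U_bs·F_u·A_nt = 667.4 kN → 501 kN.
Bolt shear governs: 283 kN.

283 kN (bolt shear governs)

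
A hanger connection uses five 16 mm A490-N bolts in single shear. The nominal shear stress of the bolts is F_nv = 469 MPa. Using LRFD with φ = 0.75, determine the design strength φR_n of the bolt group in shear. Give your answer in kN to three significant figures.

354 kN

A_b = π × 16² / 4 = 201.1 mm².
R_n = F_nv · A_b · n · n_s = 469 × 201.1 × 5 × 1 / 1000 = 471.5 kN.
Design strength φR_n = 0.75 × 471.5 = 354 kN.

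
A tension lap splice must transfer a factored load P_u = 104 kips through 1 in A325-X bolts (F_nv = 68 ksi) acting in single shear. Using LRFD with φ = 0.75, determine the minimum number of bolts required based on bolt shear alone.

3 bolts

A_b = π·1²/4 = 0.7854 in².
Per-bolt design strength φR_n = 0.75 × 68 × 0.7854 × 1 = 40.06 kips.
n ≥ 104 / 40.06 = 2.596 → use 3 bolts.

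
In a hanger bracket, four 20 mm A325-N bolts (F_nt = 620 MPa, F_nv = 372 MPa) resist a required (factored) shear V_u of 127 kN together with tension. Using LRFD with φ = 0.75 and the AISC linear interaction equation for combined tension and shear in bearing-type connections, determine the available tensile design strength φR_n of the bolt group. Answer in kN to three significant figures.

A_b = π·20²/4 = 314.2 mm²; f_rv = 127 × 1000 / (4 × 314.2) = 101.1 MPa.
F'_nt = 1.3 F_nt − (F_nt / φF_nv) f_rv = 1.3·620 − (620/(0.75·372))·101.1 = 581.4 MPa, capped at F_nt → F'_nt = 581.4 MPa.
R_n = F'_nt · A_b · n = 581.4 × 314.2 × 4 / 1000 = 730.6 kN.
Design strength φR_n = 0.75 × 730.6 = 548 kN.

548 kN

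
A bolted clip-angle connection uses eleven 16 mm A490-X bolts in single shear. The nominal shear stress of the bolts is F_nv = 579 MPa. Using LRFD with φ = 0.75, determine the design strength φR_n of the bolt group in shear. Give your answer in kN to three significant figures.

A_b = π × 16² / 4 = 201.1 mm².
R_n = F_nv · A_b · n · n_s = 579 × 201.1 × 11 × 1 / 1000 = 1281 kN.
Design strength φR_n = 0.75 × 1281 = 960 kN.

960 kN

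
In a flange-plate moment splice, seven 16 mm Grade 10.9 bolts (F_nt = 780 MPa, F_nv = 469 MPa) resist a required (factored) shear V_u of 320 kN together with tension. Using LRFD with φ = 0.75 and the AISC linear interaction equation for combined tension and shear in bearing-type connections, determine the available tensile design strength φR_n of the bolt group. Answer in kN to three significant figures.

538 kN

A_b = π·16²/4 = 201.1 mm²; f_rv = 320 × 1000 / (7 × 201.1) = 227.4 MPa.
F'_nt = 1.3 F_nt − (F_nt / φF_nv) f_rv = 1.3·780 − (780/(0.75·469))·227.4 = 509.8 MPa, capped at F_nt → F'_nt = 509.8 MPa.
R_n = F'_nt · A_b · n = 509.8 × 201.1 × 7 / 1000 = 717.5 kN.
Design strength φR_n = 0.75 × 717.5 = 538 kN.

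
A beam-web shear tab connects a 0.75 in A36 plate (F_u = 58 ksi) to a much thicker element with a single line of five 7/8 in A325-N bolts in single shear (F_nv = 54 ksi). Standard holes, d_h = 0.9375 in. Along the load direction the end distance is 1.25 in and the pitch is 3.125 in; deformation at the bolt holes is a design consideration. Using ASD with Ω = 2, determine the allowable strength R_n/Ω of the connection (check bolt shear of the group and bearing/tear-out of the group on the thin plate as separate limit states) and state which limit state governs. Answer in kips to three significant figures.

Bolt shear: A_b = π·0.875²/4 = 0.6013 in²; R_n = 54 × 0.6013 × 5 × 1 = 162.4 kips → 162.4 / 2 = 81.2 kips.
Bearing (1.2 l_c t F_u ≤ 2.4 d t F_u): upper limit = 2.4·0.875·0.75·58 = 91.35 kips.
  Edge l_c = 1.25 − 0.9375/2 = 0.7812 → r_n = 40.78 kips; interior l_c = 3.125 − 0.9375 = 2.188 → r_n = 91.35 kips.
  R_n,bearing = 1·40.78 + 4·91.35 = 406.2 kips → 406.2 / 2 = 203 kips.
Bolt shear governs: 81.2 kips.

81.2 kips (bolt shear governs)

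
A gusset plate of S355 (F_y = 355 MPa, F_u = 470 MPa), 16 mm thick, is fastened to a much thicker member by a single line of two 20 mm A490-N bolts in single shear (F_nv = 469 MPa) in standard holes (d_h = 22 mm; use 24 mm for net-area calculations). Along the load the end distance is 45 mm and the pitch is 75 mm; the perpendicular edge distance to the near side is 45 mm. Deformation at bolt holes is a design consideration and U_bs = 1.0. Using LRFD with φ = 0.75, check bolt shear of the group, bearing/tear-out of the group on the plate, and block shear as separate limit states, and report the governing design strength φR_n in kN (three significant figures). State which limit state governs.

Bolt shear: A_b = π·20²/4 = 314.2 mm²; R_n = 469 × 314.2 × 2 × 1 / 1000 = 294.7 kN → 0.75 × 294.7 = 221 kN.
Bearing: edge l_c = 34, r_n = 306.8 kN; interior l_c = 53, r_n = 361 kN; R_n = 306.8 + 1·361 = 667.8 kN → 501 kN.
Block shear: A_gv = 1920, A_nv = 1344, A_nt = 528 mm²; R_n = min(0.6F_uA_nv, 0.6F_yA_gv) + U_bs·F_u·A_nt = 627.2 kN → 470 kN.
Bolt shear governs: 221 kN.

221 kN (bolt shear governs)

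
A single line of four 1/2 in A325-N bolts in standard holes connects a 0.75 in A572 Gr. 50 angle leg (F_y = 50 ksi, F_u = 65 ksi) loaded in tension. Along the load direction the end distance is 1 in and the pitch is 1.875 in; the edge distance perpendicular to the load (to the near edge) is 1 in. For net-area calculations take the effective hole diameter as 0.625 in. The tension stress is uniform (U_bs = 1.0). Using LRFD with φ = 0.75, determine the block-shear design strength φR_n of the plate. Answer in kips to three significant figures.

122 kips

Shear plane L_v = 1 + 3·1.875 = 6.625 in; A_gv = 6.625 × 0.75 = 4.969 in².
A_nv = (6.625 − 3.5·0.625) × 0.75 = 3.328 in².
A_nt = (1 − 0.5·0.625) × 0.75 = 0.5156 in².
0.6 F_u A_nv = 129.8 kips; 0.6 F_y A_gv = 149.1 kips → shear rupture governs the shear term.
R_n = 129.8 + 1.0 × 65 × 0.5156 = 163.3 kips.
Design strength φR_n = 0.75 × 163.3 = 122 kips.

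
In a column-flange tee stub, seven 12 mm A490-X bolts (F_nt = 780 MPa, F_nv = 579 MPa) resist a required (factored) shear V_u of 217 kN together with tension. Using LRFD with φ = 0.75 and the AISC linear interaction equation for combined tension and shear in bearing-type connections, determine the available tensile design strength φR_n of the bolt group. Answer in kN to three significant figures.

A_b = π·12²/4 = 113.1 mm²; f_rv = 217 × 1000 / (7 × 113.1) = 274.1 MPa.
F'_nt = 1.3 F_nt − (F_nt / φF_nv) f_rv = 1.3·780 − (780/(0.75·579))·274.1 = 521.7 MPa, capped at F_nt → F'_nt = 521.7 MPa.
R_n = F'_nt · A_b · n = 521.7 × 113.1 × 7 / 1000 = 413 kN.
Design strength φR_n = 0.75 × 413 = 310 kN.

310 kN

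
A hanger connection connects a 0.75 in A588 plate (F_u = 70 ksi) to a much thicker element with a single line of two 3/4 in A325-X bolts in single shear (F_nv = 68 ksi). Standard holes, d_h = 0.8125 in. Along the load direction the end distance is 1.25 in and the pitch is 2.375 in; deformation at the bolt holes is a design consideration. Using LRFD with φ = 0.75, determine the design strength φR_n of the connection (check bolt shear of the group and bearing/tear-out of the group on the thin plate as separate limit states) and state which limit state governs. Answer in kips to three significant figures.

Bolt shear: A_b = π·0.75²/4 = 0.4418 in²; R_n = 68 × 0.4418 × 2 × 1 = 60.08 kips → 0.75 × 60.08 = 45.1 kips.
Bearing (1.2 l_c t F_u ≤ 2.4 d t F_u): upper limit = 2.4·0.75·0.75·70 = 94.5 kips.
  Edge l_c = 1.25 − 0.8125/2 = 0.8438 → r_n = 53.16 kips; interior l_c = 2.375 − 0.8125 = 1.562 → r_n = 94.5 kips.
  R_n,bearing = 1·53.16 + 1·94.5 = 147.7 kips → 0.75 × 147.7 = 111 kips.
Bolt shear governs: 45.1 kips.

45.1 kips (bolt shear governs)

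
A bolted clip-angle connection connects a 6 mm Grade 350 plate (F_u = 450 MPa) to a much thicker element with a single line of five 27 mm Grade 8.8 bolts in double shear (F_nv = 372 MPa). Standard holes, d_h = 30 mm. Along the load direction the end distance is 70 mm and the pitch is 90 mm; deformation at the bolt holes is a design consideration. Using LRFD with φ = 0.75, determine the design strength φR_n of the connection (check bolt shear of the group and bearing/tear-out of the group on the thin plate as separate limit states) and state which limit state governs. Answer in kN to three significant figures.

Bolt shear: A_b = π·27²/4 = 572.6 mm²; R_n = 372 × 572.6 × 5 × 2 / 1000 = 2130 kN → 0.75 × 2130 = 1600 kN.
Bearing (1.2 l_c t F_u ≤ 2.4 d t F_u): upper limit = 2.4·27·6·450 / 1000 = 175 kN.
  Edge l_c = 70 − 30/2 = 55 → r_n = 175 kN; interior l_c = 90 − 30 = 60 → r_n = 175 kN.
  R_n,bearing = 1·175 + 4·175 = 874.8 kN → 0.75 × 874.8 = 656 kN.
Bearing governs: 656 kN.

656 kN (bearing governs)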